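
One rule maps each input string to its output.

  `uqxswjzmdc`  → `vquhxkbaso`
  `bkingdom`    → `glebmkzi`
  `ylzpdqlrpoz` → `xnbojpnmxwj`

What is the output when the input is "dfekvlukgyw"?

citjsiewubd

What's happening: shift every letter 2 places backward in the alphabet (wrapping around), then move the first 2 characters to the end (rotate left by 2).
"dfekvlukgyw" → "bdcitjsiewu" → "citjsiewubd".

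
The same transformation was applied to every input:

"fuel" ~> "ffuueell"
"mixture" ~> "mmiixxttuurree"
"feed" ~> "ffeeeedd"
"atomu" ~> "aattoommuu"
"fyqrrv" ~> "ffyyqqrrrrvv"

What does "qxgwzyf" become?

qqxxggwwzzyyff

The pattern: double every character.
On "qxgwzyf" that produces "qqxxggwwzzyyff".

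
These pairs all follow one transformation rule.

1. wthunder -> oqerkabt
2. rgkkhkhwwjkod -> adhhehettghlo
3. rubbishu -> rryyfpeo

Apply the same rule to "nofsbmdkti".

The rule is to shift every letter 3 places backward in the alphabet (wrapping around), then swap the first and last characters.
Starting from "nofsbmdkti": after the first operation, "klcpyjahqf"; after the second, "flcpyjahqk".

flcpyjahqk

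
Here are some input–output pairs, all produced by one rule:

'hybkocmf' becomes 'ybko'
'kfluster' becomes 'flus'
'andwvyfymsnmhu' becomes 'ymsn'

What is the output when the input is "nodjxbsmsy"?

The transformation: move the last 3 characters to the front (rotate right by 3), then keep only the last 4 characters.
For "nodjxbsmsy", step one produces "msynodjxbs"; step two turns that into "jxbs".
(Check on "hybkocmf": → "cmfhybko" → "ybko" ✓)

jxbs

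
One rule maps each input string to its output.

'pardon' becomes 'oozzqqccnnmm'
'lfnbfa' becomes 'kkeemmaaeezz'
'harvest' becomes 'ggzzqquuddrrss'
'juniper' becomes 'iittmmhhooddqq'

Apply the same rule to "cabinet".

What's happening: double every character, then shift every letter 1 place backward in the alphabet (wrapping around).
Applying both steps to "cabinet": "ccaabbiinneett", then "bbzzaahhmmddss".

bbzzaahhmmddss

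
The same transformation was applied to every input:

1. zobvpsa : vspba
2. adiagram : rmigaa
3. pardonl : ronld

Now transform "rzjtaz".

ztja

Rule — delete the first 2 characters, then sort the characters into reverse alphabetical order.
For "rzjtaz", step one produces "jtaz"; step two turns that into "ztja".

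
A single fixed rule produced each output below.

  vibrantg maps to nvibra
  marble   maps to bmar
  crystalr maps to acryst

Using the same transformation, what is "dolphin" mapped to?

hdolp

The pattern: delete the last 2 characters, then move the last character to the front.
Starting from "dolphin": after the first operation, "dolph"; after the second, "hdolp".
(Check on "marble": → "marb" → "bmar" ✓)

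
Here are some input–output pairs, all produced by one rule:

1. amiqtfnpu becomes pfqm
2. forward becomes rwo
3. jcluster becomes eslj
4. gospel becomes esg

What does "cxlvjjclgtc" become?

Looking at the pairs, the operation is to reverse the string, then keep every other character starting from the second (positions 2nd, 4th, 6th, ...).
"cxlvjjclgtc" → "ctglcjjvlxc" → "tljvx".

tljvx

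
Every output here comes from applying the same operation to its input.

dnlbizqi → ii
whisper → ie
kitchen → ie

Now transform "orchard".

In each case the input is transformed by: keep only the vowels.
"orchard" → "oa".

oa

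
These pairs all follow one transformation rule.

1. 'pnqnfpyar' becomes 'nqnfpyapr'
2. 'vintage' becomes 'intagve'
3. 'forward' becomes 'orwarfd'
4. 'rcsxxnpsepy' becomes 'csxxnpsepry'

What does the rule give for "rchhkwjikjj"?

chhkwjikjrj

The rule is to swap the first and last characters, then move the first character to the end.
On "rchhkwjikjj": the first step gives "jchhkwjikjr", and the second then gives "chhkwjikjrj".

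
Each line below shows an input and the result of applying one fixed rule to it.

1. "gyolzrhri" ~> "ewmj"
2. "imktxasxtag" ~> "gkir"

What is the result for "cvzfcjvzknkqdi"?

atxd

Each output is the input with this applied: shift every letter 2 places backward in the alphabet (wrapping around), then keep only the first 4 characters.
For "cvzfcjvzknkqdi" the result is "atxd".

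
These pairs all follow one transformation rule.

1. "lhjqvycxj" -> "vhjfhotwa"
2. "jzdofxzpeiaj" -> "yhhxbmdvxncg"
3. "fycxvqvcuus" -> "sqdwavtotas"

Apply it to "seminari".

pgqckgly

Each output is the input with this applied: shift every letter 2 places backward in the alphabet (wrapping around), then move the last 2 characters to the front (rotate right by 2).
Applying both steps to "seminari": "qckglypg", then "pgqckgly".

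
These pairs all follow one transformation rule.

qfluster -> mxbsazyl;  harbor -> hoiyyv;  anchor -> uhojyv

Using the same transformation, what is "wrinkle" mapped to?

Rule — shift every letter 7 places forward in the alphabet (wrapping around), then swap each adjacent pair of characters (1↔2, 3↔4, ...).
For "wrinkle", step one produces "dypursl"; step two turns that into "ydupsrl".
(Check on "anchor": → "hujovy" → "uhojyv" ✓)

ydupsrl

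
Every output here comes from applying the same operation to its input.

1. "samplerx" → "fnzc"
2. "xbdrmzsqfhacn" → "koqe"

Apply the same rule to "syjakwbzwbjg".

flwn

In each case the input is transformed by: shift every letter 13 places forward in the alphabet (wrapping around) — i.e. ROT13, then keep only the first 4 characters.
Doing the same to "syjakwbzwbjg": "flwn".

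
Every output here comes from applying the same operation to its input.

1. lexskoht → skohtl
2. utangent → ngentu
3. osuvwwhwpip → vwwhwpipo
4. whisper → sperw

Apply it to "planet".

The rule is to move the first character to the end, then delete the first 2 characters.
Applying both steps to "planet": "lanetp", then "netp".
(Check on "utangent": → "tangentu" → "ngentu" ✓)

netp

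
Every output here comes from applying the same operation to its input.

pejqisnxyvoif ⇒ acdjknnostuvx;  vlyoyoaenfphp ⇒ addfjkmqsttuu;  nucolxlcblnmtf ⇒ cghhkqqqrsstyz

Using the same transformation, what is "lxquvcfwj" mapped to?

Looking at the pairs, the operation is to shift every letter 5 places forward in the alphabet (wrapping around), then sort the characters into alphabetical order.
Doing the same to "lxquvcfwj": "abchkoqvz".

abchkoqvz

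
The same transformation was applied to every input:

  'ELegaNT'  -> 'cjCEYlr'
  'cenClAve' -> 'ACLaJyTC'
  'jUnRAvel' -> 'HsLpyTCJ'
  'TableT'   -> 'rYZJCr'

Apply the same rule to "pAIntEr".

NygLRcP

What's happening: shift every letter 2 places backward in the alphabet (wrapping around), then flip the case of every letter.
"pAIntEr" → "nYGlrCp" → "NygLRcP".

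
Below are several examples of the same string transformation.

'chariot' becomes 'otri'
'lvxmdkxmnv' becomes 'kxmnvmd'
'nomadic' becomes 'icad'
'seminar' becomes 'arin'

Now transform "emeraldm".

ldmra

The rule is to delete the first 3 characters, then move the first 2 characters to the end (rotate left by 2).
For "emeraldm" the result is "ldmra".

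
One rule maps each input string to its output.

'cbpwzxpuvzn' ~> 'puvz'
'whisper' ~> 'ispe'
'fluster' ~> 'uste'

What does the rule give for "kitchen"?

What's happening: delete the last character, then keep only the last 4 characters.
Working it through for "kitchen": intermediate "kitche", final "tche".

tche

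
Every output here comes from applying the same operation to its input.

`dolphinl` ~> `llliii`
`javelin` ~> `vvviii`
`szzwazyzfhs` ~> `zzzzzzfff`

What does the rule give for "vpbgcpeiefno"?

The rule is to keep one character in every 3, starting at position 3 (positions 3rd, 6th, 9th, ...), then repeat every character 3 times.
"vpbgcpeiefno" → "bpeo" → "bbbpppeeeooo".

bbbpppeeeooo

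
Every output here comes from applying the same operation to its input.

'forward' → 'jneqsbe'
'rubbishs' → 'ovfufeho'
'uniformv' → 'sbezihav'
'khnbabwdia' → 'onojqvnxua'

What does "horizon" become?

vmbaube

Looking at the pairs, the operation is to shift every letter 13 places forward in the alphabet (wrapping around) — i.e. ROT13, then move the first 3 characters to the end (rotate left by 3).
Applying both steps to "horizon": "ubevmba", then "vmbaube".
(Check on "rubbishs": → "ehoovfuf" → "ovfufeho" ✓)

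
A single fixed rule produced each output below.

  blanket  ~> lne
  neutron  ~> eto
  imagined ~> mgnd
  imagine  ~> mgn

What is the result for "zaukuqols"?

Rule — keep every other character starting from the second (positions 2nd, 4th, 6th, ...).
Doing the same to "zaukuqols": "akql".

akql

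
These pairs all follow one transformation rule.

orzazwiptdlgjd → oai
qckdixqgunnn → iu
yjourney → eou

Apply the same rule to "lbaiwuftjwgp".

aiu

In each case the input is transformed by: move the last 3 characters to the front (rotate right by 3), then keep only the vowels.
Starting from "lbaiwuftjwgp": after the first operation, "wgplbaiwuftj"; after the second, "aiu".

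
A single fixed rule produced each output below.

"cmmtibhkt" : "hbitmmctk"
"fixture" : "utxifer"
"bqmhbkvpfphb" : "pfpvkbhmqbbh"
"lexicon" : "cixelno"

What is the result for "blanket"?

knalbte

What's happening: reverse the string, then move the first 2 characters to the end (rotate left by 2).
Working it through for "blanket": intermediate "teknalb", final "knalbte".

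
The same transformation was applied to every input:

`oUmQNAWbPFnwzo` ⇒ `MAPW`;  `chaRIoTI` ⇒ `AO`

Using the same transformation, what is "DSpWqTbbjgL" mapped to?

What's happening: keep one character in every 3, starting at position 3 (positions 3rd, 6th, 9th, ...), then convert every letter to uppercase.
Starting from "DSpWqTbbjgL": after the first operation, "pTj"; after the second, "PTJ".

PTJ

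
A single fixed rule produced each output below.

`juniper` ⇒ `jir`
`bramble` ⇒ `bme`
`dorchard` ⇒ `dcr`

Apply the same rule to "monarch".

The rule is to keep one character in every 3, starting at position 1 (positions 1st, 4th, 7th, ...).
Doing the same to "monarch": "mah".

mah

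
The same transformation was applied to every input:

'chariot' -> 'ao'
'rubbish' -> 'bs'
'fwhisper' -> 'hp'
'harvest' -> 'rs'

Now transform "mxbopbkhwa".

The pattern: keep one character in every 3, starting at position 3 (positions 3rd, 6th, 9th, ...).
So "mxbopbkhwa" becomes "bbw".

bbw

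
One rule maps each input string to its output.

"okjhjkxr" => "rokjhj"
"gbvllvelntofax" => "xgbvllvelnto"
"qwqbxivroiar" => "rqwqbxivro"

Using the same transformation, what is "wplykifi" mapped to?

iwplyk

The rule is to move the last character to the front, then delete the last 2 characters.
Working it through for "wplykifi": intermediate "iwplykif", final "iwplyk".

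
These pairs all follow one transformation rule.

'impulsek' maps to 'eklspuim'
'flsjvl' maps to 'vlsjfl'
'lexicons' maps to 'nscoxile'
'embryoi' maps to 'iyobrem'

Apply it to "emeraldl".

dlalerem

The rule is to swap each adjacent pair of characters (1↔2, 3↔4, ...), then reverse the string.
Starting from "emeraldl": after the first operation, "merelald"; after the second, "dlalerem".
(Check on "embryoi": → "merboyi" → "iyobrem" ✓)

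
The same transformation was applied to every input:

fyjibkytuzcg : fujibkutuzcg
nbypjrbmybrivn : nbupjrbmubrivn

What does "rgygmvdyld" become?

rgugmvduld

In each case the input is transformed by: replace every "y" with "u".
Applying that to "rgygmvdyld" gives "rgugmvduld".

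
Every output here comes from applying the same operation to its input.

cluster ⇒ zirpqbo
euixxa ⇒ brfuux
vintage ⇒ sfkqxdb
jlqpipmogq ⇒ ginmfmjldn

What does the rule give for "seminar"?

pbjfkxo

Each output is the input with this applied: shift every letter 3 places backward in the alphabet (wrapping around).
Doing the same to "seminar": "pbjfkxo".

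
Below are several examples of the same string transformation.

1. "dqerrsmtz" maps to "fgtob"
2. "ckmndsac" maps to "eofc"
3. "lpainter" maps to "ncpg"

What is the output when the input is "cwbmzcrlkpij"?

edbtmk

The pattern: shift every letter 2 places forward in the alphabet (wrapping around), then keep every other character starting from the first (positions 1st, 3rd, 5th, ...).
For "cwbmzcrlkpij", step one produces "eydobetnmrkl"; step two turns that into "edbtmk".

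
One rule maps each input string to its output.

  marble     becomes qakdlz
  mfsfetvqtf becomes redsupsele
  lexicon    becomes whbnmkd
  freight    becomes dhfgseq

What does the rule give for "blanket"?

zmjdsak

Each output is the input with this applied: shift every letter 1 place backward in the alphabet (wrapping around), then move the first 2 characters to the end (rotate left by 2).
"blanket" → "akzmjds" → "zmjdsak".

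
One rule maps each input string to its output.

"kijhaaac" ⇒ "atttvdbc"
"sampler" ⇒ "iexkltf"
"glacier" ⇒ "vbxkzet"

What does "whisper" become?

lixkpab

The transformation: shift every letter 7 places backward in the alphabet (wrapping around), then move the first 3 characters to the end (rotate left by 3).
"whisper" → "lixkpab".
(Check on "sampler": → "ltfiexk" → "iexkltf" ✓)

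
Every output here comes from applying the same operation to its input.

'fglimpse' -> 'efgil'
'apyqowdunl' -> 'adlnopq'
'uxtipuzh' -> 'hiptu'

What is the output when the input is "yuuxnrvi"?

inruu

Rule — sort the characters into alphabetical order, then delete the last 3 characters.
Working it through for "yuuxnrvi": intermediate "inruuvxy", final "inruu".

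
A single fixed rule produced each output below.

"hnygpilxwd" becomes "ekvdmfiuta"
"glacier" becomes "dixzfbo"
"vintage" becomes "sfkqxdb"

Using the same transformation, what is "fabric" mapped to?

cxyofz

Each output is the input with this applied: shift every letter 3 places backward in the alphabet (wrapping around).
On "fabric" that produces "cxyofz".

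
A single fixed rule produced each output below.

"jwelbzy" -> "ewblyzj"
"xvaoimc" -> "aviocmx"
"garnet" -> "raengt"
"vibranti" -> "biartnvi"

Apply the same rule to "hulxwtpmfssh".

luwxptfmsshh

The rule is to move the first character to the end, then swap each adjacent pair of characters (1↔2, 3↔4, ...).
Applying both steps to "hulxwtpmfssh": "ulxwtpmfsshh", then "luwxptfmsshh".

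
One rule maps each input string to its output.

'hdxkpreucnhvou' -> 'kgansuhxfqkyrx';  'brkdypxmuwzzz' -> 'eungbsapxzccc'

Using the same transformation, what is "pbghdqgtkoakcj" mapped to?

sejkgtjwnrdnfm

The pattern: shift every letter 3 places forward in the alphabet (wrapping around).
On "pbghdqgtkoakcj" that produces "sejkgtjwnrdnfm".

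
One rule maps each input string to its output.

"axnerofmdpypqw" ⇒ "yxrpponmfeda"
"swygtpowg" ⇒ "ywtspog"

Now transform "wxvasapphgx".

What's happening: delete the last 2 characters, then sort the characters into reverse alphabetical order.
"wxvasapphgx" → "xwvspphaa".

xwvspphaa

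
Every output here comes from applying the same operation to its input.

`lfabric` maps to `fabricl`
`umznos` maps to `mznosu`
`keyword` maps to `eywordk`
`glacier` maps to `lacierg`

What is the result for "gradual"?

Looking at the pairs, the operation is to move the first character to the end.
So "gradual" becomes "radualg".

radualg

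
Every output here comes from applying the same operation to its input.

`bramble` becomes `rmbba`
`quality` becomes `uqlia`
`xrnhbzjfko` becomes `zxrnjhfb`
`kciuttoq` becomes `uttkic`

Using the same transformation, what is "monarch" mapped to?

The rule is to delete the last 2 characters, then sort the characters into reverse alphabetical order.
"monarch" → "monar" → "ronma".
(Check on "bramble": → "bramb" → "rmbba" ✓)

ronma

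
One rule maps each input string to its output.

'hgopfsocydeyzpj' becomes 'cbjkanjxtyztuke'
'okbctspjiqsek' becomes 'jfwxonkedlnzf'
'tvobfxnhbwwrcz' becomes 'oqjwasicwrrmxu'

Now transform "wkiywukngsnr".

The transformation: shift every letter 5 places backward in the alphabet (wrapping around).
On "wkiywukngsnr" that produces "rfdtrpfibnim".

rfdtrpfibnim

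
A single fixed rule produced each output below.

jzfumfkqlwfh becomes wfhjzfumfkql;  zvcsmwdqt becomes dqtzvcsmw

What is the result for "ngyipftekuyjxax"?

Each output is the input with this applied: move the last 3 characters to the front (rotate right by 3).
"ngyipftekuyjxax" → "xaxngyipftekuyj".

xaxngyipftekuyj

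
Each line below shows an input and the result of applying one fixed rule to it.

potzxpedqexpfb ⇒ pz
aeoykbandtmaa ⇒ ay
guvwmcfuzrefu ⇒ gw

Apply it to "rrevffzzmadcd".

rv

The pattern: keep one character in every 3, starting at position 1 (positions 1st, 4th, 7th, ...), then delete the last 3 characters.
On "rrevffzzmadcd": the first step gives "rvzad", and the second then gives "rv".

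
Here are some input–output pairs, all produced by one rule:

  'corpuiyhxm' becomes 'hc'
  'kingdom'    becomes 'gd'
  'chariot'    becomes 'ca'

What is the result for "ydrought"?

Rule — sort the characters into reverse alphabetical order, then keep only the last 2 characters.
Working it through for "ydrought": intermediate "yutrohgd", final "gd".

gd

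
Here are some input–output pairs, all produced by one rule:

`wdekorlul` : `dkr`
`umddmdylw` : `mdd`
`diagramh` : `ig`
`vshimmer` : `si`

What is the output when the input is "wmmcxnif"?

Looking at the pairs, the operation is to delete the last 3 characters, then keep every other character starting from the second (positions 2nd, 4th, 6th, ...).
On "wmmcxnif": the first step gives "wmmcx", and the second then gives "mc".

mc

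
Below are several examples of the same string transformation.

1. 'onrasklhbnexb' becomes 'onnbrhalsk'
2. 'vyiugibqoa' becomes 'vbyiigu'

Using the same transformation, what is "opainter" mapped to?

onpia

Each output is the input with this applied: delete the last 3 characters, then take characters alternately from the front and the back (1st, last, 2nd, 2nd-last, ...).
"opainter" → "opain" → "onpia".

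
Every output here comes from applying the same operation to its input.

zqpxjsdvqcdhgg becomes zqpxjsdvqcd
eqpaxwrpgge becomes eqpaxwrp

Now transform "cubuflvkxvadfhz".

cubuflvkxvad

The pattern: delete the last 3 characters.
Doing the same to "cubuflvkxvadfhz": "cubuflvkxvad".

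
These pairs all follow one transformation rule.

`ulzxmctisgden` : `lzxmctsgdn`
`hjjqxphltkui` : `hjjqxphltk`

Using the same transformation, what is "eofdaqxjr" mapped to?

fdqxjr

What's happening: remove every vowel.
Applying that to "eofdaqxjr" gives "fdqxjr".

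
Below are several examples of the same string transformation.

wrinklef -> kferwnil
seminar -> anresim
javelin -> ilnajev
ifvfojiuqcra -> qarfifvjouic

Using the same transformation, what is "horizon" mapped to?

oznohir

Looking at the pairs, the operation is to swap each adjacent pair of characters (1↔2, 3↔4, ...), then move the last 3 characters to the front (rotate right by 3).
On "horizon": the first step gives "ohirozn", and the second then gives "oznohir".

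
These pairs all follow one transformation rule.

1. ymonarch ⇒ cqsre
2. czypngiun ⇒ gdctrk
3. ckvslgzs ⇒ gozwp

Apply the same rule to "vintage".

The rule is to delete the last 3 characters, then shift every letter 4 places forward in the alphabet (wrapping around).
Doing the same to "vintage": "zmrx".

zmrx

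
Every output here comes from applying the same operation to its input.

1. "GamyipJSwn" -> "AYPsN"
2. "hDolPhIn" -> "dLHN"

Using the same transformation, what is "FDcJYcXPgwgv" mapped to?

What's happening: keep every other character starting from the second (positions 2nd, 4th, 6th, ...), then flip the case of every letter.
On "FDcJYcXPgwgv" that produces "djCpWV".
(Check on "GamyipJSwn": → "aypSn" → "AYPsN" ✓)

djCpWV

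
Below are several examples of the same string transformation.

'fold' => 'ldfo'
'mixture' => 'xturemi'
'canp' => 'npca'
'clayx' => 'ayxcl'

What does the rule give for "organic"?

Rule — move the first 2 characters to the end (rotate left by 2).
On "organic" that produces "ganicor".

ganicor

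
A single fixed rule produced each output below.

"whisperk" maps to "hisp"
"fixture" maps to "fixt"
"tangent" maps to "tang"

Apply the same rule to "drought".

The rule is to move the last 3 characters to the front (rotate right by 3), then keep only the last 4 characters.
Applying both steps to "drought": "ghtdrou", then "drou".

drou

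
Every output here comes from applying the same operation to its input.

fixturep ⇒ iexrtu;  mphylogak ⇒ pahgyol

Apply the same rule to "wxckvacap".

xacckav

The rule is to take characters alternately from the front and the back (1st, last, 2nd, 2nd-last, ...), then delete the first 2 characters.
On "wxckvacap": the first step gives "wpxacckav", and the second then gives "xacckav".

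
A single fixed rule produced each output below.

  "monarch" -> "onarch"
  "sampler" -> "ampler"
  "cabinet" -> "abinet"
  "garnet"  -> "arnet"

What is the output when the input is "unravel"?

nravel

The pattern: delete the first character.
"unravel" → "nravel".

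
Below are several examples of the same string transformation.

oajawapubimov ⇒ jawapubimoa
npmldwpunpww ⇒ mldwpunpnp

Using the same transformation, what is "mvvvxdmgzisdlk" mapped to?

The transformation: delete the last 2 characters, then move the first 2 characters to the end (rotate left by 2).
For "mvvvxdmgzisdlk", step one produces "mvvvxdmgzisd"; step two turns that into "vvxdmgzisdmv".

vvxdmgzisdmv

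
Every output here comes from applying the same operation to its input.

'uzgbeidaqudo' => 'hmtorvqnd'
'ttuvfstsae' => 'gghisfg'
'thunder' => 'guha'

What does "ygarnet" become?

ltne

What's happening: delete the last 3 characters, then shift every letter 13 places forward in the alphabet (wrapping around) — i.e. ROT13.
Starting from "ygarnet": after the first operation, "ygar"; after the second, "ltne".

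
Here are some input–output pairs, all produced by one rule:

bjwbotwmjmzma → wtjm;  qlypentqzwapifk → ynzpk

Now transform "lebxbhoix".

bhx

Each output is the input with this applied: keep one character in every 3, starting at position 3 (positions 3rd, 6th, 9th, ...).
"lebxbhoix" → "bhx".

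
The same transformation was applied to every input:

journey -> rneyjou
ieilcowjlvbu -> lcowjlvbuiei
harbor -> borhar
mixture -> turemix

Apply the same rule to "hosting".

tinghos

The transformation: move the first 3 characters to the end (rotate left by 3).
"hosting" → "tinghos".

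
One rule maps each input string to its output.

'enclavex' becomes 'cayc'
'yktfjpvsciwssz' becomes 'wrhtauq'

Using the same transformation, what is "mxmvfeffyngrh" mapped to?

The rule is to shift every letter 2 places backward in the alphabet (wrapping around), then keep every other character starting from the first (positions 1st, 3rd, 5th, ...).
Working it through for "mxmvfeffyngrh": intermediate "kvktdcddwlepf", final "kkddwef".

kkddwef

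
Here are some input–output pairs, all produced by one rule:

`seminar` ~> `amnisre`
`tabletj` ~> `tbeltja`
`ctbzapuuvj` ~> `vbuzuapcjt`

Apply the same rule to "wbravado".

Rule — take characters alternately from the front and the back (1st, last, 2nd, 2nd-last, ...), then move the first 3 characters to the end (rotate left by 3).
Starting from "wbravado": after the first operation, "wobdraav"; after the second, "draavwob".

draavwob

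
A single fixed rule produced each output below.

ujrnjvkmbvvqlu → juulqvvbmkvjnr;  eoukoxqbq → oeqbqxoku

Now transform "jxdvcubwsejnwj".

xjjwnjeswbucvd

The transformation: reverse the string, then move the last 2 characters to the front (rotate right by 2).
Applying both steps to "jxdvcubwsejnwj": "jwnjeswbucvdxj", then "xjjwnjeswbucvd".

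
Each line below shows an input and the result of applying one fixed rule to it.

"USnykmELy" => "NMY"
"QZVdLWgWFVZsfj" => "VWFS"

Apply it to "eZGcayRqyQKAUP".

GYYA

Rule — keep one character in every 3, starting at position 3 (positions 3rd, 6th, 9th, ...), then convert every letter to uppercase.
Applying both steps to "eZGcayRqyQKAUP": "GyyA", then "GYYA".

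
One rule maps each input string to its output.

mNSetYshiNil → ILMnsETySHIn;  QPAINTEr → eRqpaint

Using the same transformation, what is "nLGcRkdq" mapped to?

Each output is the input with this applied: move the last 2 characters to the front (rotate right by 2), then flip the case of every letter.
Applying both steps to "nLGcRkdq": "dqnLGcRk", then "DQNlgCrK".
(Check on "QPAINTEr": → "ErQPAINT" → "eRqpaint" ✓)

DQNlgCrK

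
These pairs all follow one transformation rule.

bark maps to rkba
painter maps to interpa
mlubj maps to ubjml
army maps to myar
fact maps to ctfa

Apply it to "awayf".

What's happening: move the first 2 characters to the end (rotate left by 2).
Applying that to "awayf" gives "ayfaw".

ayfaw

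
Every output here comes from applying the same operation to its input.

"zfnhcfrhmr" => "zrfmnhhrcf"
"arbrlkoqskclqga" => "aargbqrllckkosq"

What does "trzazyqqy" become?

tyrqzqayz

Looking at the pairs, the operation is to take characters alternately from the front and the back (1st, last, 2nd, 2nd-last, ...).
So "trzazyqqy" becomes "tyrqzqayz".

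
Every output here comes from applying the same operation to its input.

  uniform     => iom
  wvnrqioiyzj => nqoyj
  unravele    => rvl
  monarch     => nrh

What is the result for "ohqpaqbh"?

Looking at the pairs, the operation is to delete the first character, then keep every other character starting from the second (positions 2nd, 4th, 6th, ...).
Starting from "ohqpaqbh": after the first operation, "hqpaqbh"; after the second, "qab".
(Check on "monarch": → "onarch" → "nrh" ✓)

qab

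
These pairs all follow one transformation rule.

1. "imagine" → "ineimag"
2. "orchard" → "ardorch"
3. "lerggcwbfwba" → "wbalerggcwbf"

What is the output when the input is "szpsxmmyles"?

In each case the input is transformed by: move the last 3 characters to the front (rotate right by 3).
For "szpsxmmyles" the result is "lesszpsxmmy".

lesszpsxmmy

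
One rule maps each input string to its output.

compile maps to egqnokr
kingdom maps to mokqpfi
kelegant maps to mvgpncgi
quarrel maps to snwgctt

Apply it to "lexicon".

npgqzek

The transformation: take characters alternately from the front and the back (1st, last, 2nd, 2nd-last, ...), then shift every letter 2 places forward in the alphabet (wrapping around).
On "lexicon": the first step gives "lneoxci", and the second then gives "npgqzek".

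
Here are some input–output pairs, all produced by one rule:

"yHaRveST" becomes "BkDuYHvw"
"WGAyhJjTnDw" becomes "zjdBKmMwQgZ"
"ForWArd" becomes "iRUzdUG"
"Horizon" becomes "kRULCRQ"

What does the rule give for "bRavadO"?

EuDYDGr

Looking at the pairs, the operation is to shift every letter 3 places forward in the alphabet (wrapping around), then flip the case of every letter.
"bRavadO" → "eUdydgR" → "EuDYDGr".
(Check on "Horizon": → "Krulcrq" → "kRULCRQ" ✓)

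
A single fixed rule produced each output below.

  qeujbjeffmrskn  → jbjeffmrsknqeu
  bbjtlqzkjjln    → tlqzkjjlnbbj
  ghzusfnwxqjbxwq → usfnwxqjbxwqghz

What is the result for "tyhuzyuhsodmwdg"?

uzyuhsodmwdgtyh

Rule — move the first 3 characters to the end (rotate left by 3).
Applying that to "tyhuzyuhsodmwdg" gives "uzyuhsodmwdgtyh".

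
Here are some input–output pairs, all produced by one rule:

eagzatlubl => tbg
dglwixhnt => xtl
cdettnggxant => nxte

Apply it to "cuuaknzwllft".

nltu

The transformation: keep one character in every 3, starting at position 3 (positions 3rd, 6th, 9th, ...), then move the first character to the end.
On "cuuaknzwllft": the first step gives "unlt", and the second then gives "nltu".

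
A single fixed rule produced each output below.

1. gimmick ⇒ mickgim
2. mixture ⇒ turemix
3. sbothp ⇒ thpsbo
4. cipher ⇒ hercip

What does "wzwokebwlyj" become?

okebwlyjwzw

Each output is the input with this applied: move the first 3 characters to the end (rotate left by 3).
Applying that to "wzwokebwlyj" gives "okebwlyjwzw".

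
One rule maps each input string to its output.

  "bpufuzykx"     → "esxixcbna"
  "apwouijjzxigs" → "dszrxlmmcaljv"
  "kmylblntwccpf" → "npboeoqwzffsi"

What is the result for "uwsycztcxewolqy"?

What's happening: shift every letter 3 places forward in the alphabet (wrapping around).
For "uwsycztcxewolqy" the result is "xzvbfcwfahzrotb".

xzvbfcwfahzrotb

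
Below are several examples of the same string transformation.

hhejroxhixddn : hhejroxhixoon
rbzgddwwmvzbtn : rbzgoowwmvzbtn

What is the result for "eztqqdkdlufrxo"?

eztqqokolufrxo

The transformation: replace every "d" with "o".
Doing the same to "eztqqdkdlufrxo": "eztqqokolufrxo".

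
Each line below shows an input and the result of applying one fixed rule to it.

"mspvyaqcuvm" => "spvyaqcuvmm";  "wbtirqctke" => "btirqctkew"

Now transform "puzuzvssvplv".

What's happening: move the first character to the end.
Applying that to "puzuzvssvplv" gives "uzuzvssvplvp".

uzuzvssvplvp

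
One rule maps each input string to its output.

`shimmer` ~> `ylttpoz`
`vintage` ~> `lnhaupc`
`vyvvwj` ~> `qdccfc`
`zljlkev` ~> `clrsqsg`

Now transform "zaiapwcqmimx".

etptxjdwhphg

The pattern: shift every letter 7 places forward in the alphabet (wrapping around), then reverse the string.
Applying both steps to "zaiapwcqmimx": "ghphwdjxtpte", then "etptxjdwhphg".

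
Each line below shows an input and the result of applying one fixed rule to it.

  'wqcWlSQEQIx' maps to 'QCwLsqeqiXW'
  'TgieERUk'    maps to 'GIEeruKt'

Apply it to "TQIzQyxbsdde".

Looking at the pairs, the operation is to flip the case of every letter, then move the first character to the end.
Working it through for "TQIzQyxbsdde": intermediate "tqiZqYXBSDDE", final "qiZqYXBSDDEt".

qiZqYXBSDDEt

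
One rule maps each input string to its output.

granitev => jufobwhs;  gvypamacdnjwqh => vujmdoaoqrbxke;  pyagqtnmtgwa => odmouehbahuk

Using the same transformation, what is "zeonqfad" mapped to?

rnscbeto

The pattern: shift every letter 12 places backward in the alphabet (wrapping around), then move the last character to the front.
On "zeonqfad": the first step gives "nscbetor", and the second then gives "rnscbeto".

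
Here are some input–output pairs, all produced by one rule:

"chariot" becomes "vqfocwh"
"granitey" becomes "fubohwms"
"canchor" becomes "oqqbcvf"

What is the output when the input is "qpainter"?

dewohbfs

In each case the input is transformed by: swap each adjacent pair of characters (1↔2, 3↔4, ...), then shift every letter 12 places backward in the alphabet (wrapping around).
Applying both steps to "qpainter": "pqiatnre", then "dewohbfs".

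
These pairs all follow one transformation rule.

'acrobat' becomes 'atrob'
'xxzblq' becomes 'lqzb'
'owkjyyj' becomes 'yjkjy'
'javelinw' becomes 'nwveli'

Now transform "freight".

hteig

The pattern: delete the first 2 characters, then move the last 2 characters to the front (rotate right by 2).
Working it through for "freight": intermediate "eight", final "hteig".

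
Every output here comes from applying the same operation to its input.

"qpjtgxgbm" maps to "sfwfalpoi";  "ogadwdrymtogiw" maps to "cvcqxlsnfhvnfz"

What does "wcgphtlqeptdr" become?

Each output is the input with this applied: shift every letter 1 place backward in the alphabet (wrapping around), then move the first 3 characters to the end (rotate left by 3).
"wcgphtlqeptdr" → "vbfogskpdoscq" → "ogskpdoscqvbf".
(Check on "ogadwdrymtogiw": → "nfzcvcqxlsnfhv" → "cvcqxlsnfhvnfz" ✓)

ogskpdoscqvbf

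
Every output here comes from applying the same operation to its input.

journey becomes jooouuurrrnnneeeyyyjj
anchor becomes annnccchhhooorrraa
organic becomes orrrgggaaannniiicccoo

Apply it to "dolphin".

Rule — repeat every character 3 times, then move the first 2 characters to the end (rotate left by 2).
"dolphin" → "dddooolllppphhhiiinnn" → "dooolllppphhhiiinnndd".

dooolllppphhhiiinnndd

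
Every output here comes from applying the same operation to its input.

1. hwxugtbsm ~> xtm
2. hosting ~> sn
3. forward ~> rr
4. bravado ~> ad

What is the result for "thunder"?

The pattern: keep one character in every 3, starting at position 3 (positions 3rd, 6th, 9th, ...).
Doing the same to "thunder": "ue".

ue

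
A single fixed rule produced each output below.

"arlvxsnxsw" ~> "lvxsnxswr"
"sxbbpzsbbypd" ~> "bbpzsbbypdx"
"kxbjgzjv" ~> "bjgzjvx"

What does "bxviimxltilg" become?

What's happening: delete the first character, then move the first character to the end.
On "bxviimxltilg" that produces "viimxltilgx".

viimxltilgx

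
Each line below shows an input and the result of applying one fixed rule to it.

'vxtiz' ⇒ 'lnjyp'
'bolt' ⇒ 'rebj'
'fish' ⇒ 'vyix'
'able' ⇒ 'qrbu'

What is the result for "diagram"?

Looking at the pairs, the operation is to shift every letter 10 places backward in the alphabet (wrapping around).
On "diagram" that produces "tyqwhqc".

tyqwhqc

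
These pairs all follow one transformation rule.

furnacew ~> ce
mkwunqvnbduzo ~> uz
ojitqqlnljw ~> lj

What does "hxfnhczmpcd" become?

pc

The transformation: move the last character to the front, then keep only the last 2 characters.
Starting from "hxfnhczmpcd": after the first operation, "dhxfnhczmpc"; after the second, "pc".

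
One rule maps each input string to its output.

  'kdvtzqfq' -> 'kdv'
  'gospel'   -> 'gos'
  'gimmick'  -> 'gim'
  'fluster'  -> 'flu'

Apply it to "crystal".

cry

Rule — keep only the first 3 characters.
For "crystal" the result is "cry".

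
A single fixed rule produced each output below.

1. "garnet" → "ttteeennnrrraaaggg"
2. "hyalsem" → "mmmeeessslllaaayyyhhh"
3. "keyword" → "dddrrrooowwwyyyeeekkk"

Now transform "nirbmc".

What's happening: repeat every character 3 times, then reverse the string.
Applying both steps to "nirbmc": "nnniiirrrbbbmmmccc", then "cccmmmbbbrrriiinnn".

cccmmmbbbrrriiinnn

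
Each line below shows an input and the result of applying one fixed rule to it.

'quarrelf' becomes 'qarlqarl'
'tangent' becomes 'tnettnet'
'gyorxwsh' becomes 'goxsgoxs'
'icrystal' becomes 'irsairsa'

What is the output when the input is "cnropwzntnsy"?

The transformation: keep every other character starting from the first (positions 1st, 3rd, 5th, ...), then write the whole string twice.
Starting from "cnropwzntnsy": after the first operation, "crpzts"; after the second, "crpztscrpzts".

crpztscrpzts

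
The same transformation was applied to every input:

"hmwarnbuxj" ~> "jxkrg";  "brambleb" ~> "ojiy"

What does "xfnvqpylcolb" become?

csmily

In each case the input is transformed by: shift every letter 3 places backward in the alphabet (wrapping around), then keep every other character starting from the second (positions 2nd, 4th, 6th, ...).
Starting from "xfnvqpylcolb": after the first operation, "ucksnmvizliy"; after the second, "csmily".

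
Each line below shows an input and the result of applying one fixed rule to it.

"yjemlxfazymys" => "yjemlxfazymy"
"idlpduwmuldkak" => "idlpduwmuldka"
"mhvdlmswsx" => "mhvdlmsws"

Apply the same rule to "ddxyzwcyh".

ddxyzwcy

The rule is to delete the last character.
"ddxyzwcyh" → "ddxyzwcy".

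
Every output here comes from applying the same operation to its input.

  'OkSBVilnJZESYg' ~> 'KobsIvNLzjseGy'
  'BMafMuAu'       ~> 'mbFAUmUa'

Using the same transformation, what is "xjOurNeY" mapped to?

Each output is the input with this applied: swap each adjacent pair of characters (1↔2, 3↔4, ...), then flip the case of every letter.
On "xjOurNeY": the first step gives "jxuONrYe", and the second then gives "JXUonRyE".
(Check on "OkSBVilnJZESYg": → "kOBSiVnlZJSEgY" → "KobsIvNLzjseGy" ✓)

JXUonRyE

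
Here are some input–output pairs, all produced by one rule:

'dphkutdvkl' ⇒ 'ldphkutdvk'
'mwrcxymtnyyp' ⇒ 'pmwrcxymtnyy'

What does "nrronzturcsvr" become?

The rule is to move the last character to the front.
Doing the same to "nrronzturcsvr": "rnrronzturcsv".

rnrronzturcsv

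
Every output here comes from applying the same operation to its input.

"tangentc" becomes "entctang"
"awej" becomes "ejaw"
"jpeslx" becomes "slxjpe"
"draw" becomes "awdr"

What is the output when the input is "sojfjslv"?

jslvsojf

The rule is to swap the front and back halves of the string.
Doing the same to "sojfjslv": "jslvsojf".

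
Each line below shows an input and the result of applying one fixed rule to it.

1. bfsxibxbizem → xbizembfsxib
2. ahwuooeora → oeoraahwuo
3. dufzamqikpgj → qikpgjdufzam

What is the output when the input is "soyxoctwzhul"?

The pattern: swap the front and back halves of the string.
So "soyxoctwzhul" becomes "twzhulsoyxoc".

twzhulsoyxoc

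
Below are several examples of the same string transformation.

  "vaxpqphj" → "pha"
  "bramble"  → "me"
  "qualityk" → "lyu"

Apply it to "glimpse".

me

The pattern: move the first 2 characters to the end (rotate left by 2), then keep one character in every 3, starting at position 2 (positions 2nd, 5th, 8th, ...).
Working it through for "glimpse": intermediate "impsegl", final "me".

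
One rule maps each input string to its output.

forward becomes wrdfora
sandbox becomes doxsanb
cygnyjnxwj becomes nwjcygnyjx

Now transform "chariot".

rotchai

Each output is the input with this applied: move the last 3 characters to the front (rotate right by 3), then swap the first and last characters.
Starting from "chariot": after the first operation, "iotchar"; after the second, "rotchai".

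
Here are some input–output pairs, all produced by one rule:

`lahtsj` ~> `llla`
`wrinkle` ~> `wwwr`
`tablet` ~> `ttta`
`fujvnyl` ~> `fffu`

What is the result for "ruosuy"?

The pattern: repeat every character 3 times, then keep only the first 4 characters.
On "ruosuy": the first step gives "rrruuuooosssuuuyyy", and the second then gives "rrru".

rrru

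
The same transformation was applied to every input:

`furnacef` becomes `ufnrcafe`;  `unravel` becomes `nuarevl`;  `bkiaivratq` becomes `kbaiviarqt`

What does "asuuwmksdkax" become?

The transformation: swap each adjacent pair of characters (1↔2, 3↔4, ...).
Applying that to "asuuwmksdkax" gives "sauumwskkdxa".

sauumwskkdxa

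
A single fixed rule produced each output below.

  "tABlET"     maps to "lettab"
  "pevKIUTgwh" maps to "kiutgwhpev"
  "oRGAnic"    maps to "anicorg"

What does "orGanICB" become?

anicborg

The pattern: move the first 3 characters to the end (rotate left by 3), then convert every letter to lowercase.
Applying both steps to "orGanICB": "anICBorG", then "anicborg".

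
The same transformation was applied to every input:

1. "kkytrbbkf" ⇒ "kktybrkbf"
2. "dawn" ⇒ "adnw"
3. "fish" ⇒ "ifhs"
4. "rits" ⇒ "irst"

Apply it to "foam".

The transformation: swap each adjacent pair of characters (1↔2, 3↔4, ...).
On "foam" that produces "ofma".

ofma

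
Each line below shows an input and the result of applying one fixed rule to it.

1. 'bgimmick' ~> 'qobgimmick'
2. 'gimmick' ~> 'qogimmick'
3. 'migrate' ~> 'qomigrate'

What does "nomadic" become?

Rule — prepend "qo".
Doing the same to "nomadic": "qonomadic".

qonomadic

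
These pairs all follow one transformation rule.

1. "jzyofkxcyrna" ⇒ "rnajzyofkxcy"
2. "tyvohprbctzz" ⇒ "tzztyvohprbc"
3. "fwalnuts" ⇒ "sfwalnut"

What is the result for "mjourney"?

What's happening: swap the front and back halves of the string, then move the first 3 characters to the end (rotate left by 3).
On "mjourney": the first step gives "rneymjou", and the second then gives "ymjourne".

ymjourne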